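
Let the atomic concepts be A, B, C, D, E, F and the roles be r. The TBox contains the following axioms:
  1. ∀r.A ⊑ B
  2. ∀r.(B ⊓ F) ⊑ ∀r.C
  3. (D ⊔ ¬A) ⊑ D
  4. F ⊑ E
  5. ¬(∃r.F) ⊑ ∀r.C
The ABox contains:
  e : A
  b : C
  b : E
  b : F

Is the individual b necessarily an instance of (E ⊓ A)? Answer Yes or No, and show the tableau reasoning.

1. b : (E ⊓ A)?  L(b) = {C, E, F} ∪ {(¬E ⊔ ¬A)}
   open: L(b) ⊇ {C, D, E, F, ¬A, …} (+ ∃-successors) — b ∉ (E ⊓ A) possible
2. Hence b : (E ⊓ A): not entailed.

No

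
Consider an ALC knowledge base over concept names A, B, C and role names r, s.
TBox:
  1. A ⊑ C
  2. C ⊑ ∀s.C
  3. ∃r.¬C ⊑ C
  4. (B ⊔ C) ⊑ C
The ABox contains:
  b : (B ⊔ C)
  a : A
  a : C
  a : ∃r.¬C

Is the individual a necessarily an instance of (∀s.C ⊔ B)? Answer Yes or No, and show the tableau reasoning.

Yes

1. a : (∀s.C ⊔ B)?  L(a) = {A, C, ∃r.¬C} ∪ {(∃s.¬C ⊓ ¬B)}
   clash {C, ¬C} at an ∃-successor — a ∈ (∀s.C ⊔ B)
2. Hence a : (∀s.C ⊔ B): entailed.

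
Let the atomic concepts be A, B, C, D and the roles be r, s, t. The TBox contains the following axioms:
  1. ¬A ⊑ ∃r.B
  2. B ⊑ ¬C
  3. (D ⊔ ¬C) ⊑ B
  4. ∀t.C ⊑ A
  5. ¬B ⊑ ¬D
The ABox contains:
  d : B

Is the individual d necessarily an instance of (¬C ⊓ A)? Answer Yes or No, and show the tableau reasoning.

No

1. d : (¬C ⊓ A)?  L(d) = {B} ∪ {(C ⊔ ¬A)}
   apply at d: B⊑¬C
   open: L(d) ⊇ {B, ¬A, ¬C, ∃r.B, ∃t.¬C} (+ ∃-successors) — d ∉ (¬C ⊓ A) possible
2. Hence d : (¬C ⊓ A): not entailed.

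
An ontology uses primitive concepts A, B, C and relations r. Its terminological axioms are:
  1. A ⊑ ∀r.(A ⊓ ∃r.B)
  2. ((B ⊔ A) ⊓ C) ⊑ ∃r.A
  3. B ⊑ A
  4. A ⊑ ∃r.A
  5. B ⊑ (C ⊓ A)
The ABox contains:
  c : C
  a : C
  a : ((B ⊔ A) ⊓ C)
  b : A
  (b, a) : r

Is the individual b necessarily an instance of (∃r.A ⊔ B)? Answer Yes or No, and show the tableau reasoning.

Yes

1. b : (∃r.A ⊔ B)?  L(b) = {A} ∪ {(∀r.¬A ⊓ ¬B)}
   clash {A, ¬A} at a — b ∈ (∃r.A ⊔ B)
2. Hence b : (∃r.A ⊔ B): entailed.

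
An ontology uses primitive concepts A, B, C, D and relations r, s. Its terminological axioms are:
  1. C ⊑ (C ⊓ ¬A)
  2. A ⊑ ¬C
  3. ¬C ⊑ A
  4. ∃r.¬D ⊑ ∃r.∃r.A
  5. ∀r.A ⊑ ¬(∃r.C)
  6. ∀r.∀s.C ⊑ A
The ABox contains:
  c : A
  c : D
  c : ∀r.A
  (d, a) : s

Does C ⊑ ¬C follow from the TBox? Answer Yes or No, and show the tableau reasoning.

1. C ⊑ ¬C  ⇔  (C ⊓ C) unsat w.r.t. T
   apply at x₀: C⊑(C ⊓ ¬A)
   open: L(x₀) ⊇ {C, ¬A, ∀r.D, ∃r.¬A, ∃r.∃s.¬C} (+ ∃-successors)
2. Hence C ⊑ ¬C: not entailed.

No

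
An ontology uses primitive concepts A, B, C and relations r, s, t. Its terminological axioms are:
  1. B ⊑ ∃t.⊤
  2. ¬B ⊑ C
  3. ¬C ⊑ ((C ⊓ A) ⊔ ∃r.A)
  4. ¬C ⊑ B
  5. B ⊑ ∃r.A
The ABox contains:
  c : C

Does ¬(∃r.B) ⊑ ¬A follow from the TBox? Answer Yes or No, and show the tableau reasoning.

1. ¬(∃r.B) ⊑ ¬A  ⇔  (∀r.¬B ⊓ A) unsat w.r.t. T
   open: L(x₀) ⊇ {A, B, C, ∀r.¬B, ∃r.A, …} (+ ∃-successors)
2. Hence ¬(∃r.B) ⊑ ¬A: not entailed.

No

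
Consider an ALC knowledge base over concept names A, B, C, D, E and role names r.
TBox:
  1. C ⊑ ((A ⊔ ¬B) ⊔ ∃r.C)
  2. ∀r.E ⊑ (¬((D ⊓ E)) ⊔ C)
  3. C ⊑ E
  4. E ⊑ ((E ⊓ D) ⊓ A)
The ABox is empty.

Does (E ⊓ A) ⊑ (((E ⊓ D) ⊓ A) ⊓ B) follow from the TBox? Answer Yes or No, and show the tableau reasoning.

1. (E ⊓ A) ⊑ (((E ⊓ D) ⊓ A) ⊓ B)  ⇔  ((E ⊓ A) ⊓ (((¬E ⊔ ¬D) ⊔ ¬A) ⊔ ¬B)) unsat w.r.t. T
   apply at x₀: E⊑((E ⊓ D) ⊓ A)
   open: L(x₀) ⊇ {A, D, E, ¬B, ¬C, …} (+ ∃-successors)
2. Hence (E ⊓ A) ⊑ (((E ⊓ D) ⊓ A) ⊓ B): not entailed.

No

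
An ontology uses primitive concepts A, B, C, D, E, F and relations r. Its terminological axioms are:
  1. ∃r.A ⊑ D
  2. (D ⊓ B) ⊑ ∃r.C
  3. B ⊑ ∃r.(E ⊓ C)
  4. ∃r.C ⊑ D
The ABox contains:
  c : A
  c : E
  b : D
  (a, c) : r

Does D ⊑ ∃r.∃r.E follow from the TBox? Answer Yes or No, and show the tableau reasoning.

No

1. D ⊑ ∃r.∃r.E  ⇔  (D ⊓ ∀r.∀r.¬E) unsat w.r.t. T
   open: L(x₀) ⊇ {D, ¬B, ∀r.∀r.¬E}
2. Hence D ⊑ ∃r.∃r.E: not entailed.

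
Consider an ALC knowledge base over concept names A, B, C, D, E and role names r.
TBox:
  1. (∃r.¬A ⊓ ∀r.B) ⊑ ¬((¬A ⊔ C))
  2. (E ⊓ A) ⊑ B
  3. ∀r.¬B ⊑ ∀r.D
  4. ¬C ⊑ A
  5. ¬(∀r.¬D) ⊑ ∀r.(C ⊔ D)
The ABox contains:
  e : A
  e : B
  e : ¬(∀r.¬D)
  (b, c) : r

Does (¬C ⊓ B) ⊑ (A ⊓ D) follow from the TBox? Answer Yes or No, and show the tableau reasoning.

No

1. (¬C ⊓ B) ⊑ (A ⊓ D)  ⇔  ((¬C ⊓ B) ⊓ (¬A ⊔ ¬D)) unsat w.r.t. T
   apply at x₀: ¬C⊑A
   open: L(x₀) ⊇ {A, B, ¬C, ¬D, ∀r.A, …} (+ ∃-successors)
2. Hence (¬C ⊓ B) ⊑ (A ⊓ D): not entailed.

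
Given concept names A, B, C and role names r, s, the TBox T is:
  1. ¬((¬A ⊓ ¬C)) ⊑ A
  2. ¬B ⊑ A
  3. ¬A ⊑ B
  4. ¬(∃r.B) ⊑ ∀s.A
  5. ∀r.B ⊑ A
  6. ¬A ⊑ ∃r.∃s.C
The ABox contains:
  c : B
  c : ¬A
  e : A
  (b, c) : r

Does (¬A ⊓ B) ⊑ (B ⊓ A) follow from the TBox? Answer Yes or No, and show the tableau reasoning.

No

1. (¬A ⊓ B) ⊑ (B ⊓ A)  ⇔  ((¬A ⊓ B) ⊓ (¬B ⊔ ¬A)) unsat w.r.t. T
   apply at x₀: ¬A⊑∃r.∃s.C
   open: L(x₀) ⊇ {B, ¬A, ¬C, ∃r.B, ∃r.¬B, …} (+ ∃-successors)
2. Hence (¬A ⊓ B) ⊑ (B ⊓ A): not entailed.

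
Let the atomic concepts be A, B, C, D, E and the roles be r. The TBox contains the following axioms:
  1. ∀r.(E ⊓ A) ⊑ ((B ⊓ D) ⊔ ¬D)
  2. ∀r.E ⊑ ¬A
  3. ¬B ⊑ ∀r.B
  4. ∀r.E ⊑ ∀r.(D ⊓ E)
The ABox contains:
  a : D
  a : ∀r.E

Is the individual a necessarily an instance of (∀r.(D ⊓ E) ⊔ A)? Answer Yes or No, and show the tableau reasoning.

Yes

1. a : (∀r.(D ⊓ E) ⊔ A)?  L(a) = {D, ∀r.E} ∪ {(∃r.(¬D ⊔ ¬E) ⊓ ¬A)}
   clash {D, ¬D} at a — a ∈ (∀r.(D ⊓ E) ⊔ A)
2. Hence a : (∀r.(D ⊓ E) ⊔ A): entailed.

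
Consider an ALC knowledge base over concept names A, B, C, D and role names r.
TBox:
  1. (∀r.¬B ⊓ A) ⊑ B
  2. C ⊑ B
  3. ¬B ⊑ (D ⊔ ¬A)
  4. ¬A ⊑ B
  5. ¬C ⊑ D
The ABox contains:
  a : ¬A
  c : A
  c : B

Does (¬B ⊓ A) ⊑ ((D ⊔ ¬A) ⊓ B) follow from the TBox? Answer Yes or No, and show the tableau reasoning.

1. (¬B ⊓ A) ⊑ ((D ⊔ ¬A) ⊓ B)  ⇔  ((¬B ⊓ A) ⊓ ((¬D ⊓ A) ⊔ ¬B)) unsat w.r.t. T
   apply at x₀: ¬B⊑(D ⊔ ¬A)
   open: L(x₀) ⊇ {A, D, ¬B, ¬C, ∃r.B} (+ ∃-successors)
2. Hence (¬B ⊓ A) ⊑ ((D ⊔ ¬A) ⊓ B): not entailed.

No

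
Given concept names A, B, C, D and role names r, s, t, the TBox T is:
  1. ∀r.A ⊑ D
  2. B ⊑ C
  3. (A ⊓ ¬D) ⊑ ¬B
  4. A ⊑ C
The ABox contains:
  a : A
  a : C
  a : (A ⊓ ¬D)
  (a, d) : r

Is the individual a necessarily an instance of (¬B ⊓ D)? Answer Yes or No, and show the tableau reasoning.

No

1. a : (¬B ⊓ D)?  L(a) = {A, C, (A ⊓ ¬D)} ∪ {(B ⊔ ¬D)}
   apply at a: (A ⊓ ¬D)⊑¬B
   open: L(a) ⊇ {A, C, ¬B, ¬D, ∃r.¬A} (+ ∃-successors) — a ∉ (¬B ⊓ D) possible
2. Hence a : (¬B ⊓ D): not entailed.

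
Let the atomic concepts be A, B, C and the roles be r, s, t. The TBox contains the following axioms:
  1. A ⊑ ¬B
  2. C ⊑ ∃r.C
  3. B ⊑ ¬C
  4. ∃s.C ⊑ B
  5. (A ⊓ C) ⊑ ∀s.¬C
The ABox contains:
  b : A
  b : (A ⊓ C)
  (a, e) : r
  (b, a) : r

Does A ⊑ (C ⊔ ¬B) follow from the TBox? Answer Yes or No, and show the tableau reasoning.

1. A ⊑ (C ⊔ ¬B)  ⇔  (A ⊓ (¬C ⊓ B)) unsat w.r.t. T
   all branches close; clash {B, ¬B} at x₀
2. Hence A ⊑ (C ⊔ ¬B): entailed.

Yes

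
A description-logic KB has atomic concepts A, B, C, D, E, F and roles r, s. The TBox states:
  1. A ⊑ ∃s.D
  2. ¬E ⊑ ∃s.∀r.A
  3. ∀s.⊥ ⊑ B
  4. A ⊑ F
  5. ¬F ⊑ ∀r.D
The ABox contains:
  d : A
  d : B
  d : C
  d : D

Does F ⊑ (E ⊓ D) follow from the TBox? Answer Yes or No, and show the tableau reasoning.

No

1. F ⊑ (E ⊓ D)  ⇔  (F ⊓ (¬E ⊔ ¬D)) unsat w.r.t. T
   open: L(x₀) ⊇ {F, ¬A, ¬E, ∃s.∀r.A, ∃s.⊤} (+ ∃-successors)
2. Hence F ⊑ (E ⊓ D): not entailed.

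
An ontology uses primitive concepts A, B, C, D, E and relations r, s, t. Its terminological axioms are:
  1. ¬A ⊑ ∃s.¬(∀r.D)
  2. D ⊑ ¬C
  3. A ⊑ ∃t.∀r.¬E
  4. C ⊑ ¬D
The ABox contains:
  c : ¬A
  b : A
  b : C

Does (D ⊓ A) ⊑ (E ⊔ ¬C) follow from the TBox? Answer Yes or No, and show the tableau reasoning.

1. (D ⊓ A) ⊑ (E ⊔ ¬C)  ⇔  ((D ⊓ A) ⊓ (¬E ⊓ C)) unsat w.r.t. T
   all branches close; clash {D, ¬D} at x₀
2. Hence (D ⊓ A) ⊑ (E ⊔ ¬C): entailed.

Yes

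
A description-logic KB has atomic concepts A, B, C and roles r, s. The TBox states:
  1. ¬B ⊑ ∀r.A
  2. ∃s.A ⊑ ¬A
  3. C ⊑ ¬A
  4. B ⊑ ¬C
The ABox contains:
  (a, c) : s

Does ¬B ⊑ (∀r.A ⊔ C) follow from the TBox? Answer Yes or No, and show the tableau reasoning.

Yes

1. ¬B ⊑ (∀r.A ⊔ C)  ⇔  (¬B ⊓ (∃r.¬A ⊓ ¬C)) unsat w.r.t. T
   all branches close; clash {A, ¬A} at an ∃-successor
2. Hence ¬B ⊑ (∀r.A ⊔ C): entailed.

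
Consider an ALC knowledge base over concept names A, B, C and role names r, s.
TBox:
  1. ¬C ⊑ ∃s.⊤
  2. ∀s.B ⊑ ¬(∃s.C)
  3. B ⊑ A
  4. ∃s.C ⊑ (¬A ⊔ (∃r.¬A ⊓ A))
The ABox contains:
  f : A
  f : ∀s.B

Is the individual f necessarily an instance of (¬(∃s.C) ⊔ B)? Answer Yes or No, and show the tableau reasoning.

Yes

1. f : (¬(∃s.C) ⊔ B)?  L(f) = {A, ∀s.B} ∪ {(∃s.C ⊓ ¬B)}
   clash {C, ¬C} at an ∃-successor — f ∈ (¬(∃s.C) ⊔ B)
2. Hence f : (¬(∃s.C) ⊔ B): entailed.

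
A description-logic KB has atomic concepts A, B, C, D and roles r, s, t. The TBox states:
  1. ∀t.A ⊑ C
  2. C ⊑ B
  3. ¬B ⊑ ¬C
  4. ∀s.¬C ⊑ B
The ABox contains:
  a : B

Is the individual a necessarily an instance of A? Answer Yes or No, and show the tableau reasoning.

1. a : A?  L(a) = {B} ∪ {¬A}
   open: L(a) ⊇ {B, ¬A, ∃t.¬A} (+ ∃-successors) — a ∉ A possible
2. Hence a : A: not entailed.

No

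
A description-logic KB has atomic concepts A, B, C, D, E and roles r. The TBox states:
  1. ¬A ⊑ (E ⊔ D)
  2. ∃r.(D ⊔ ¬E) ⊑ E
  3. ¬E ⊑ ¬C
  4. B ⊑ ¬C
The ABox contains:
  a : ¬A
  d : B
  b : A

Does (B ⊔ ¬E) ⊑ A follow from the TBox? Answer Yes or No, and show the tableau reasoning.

No

1. (B ⊔ ¬E) ⊑ A  ⇔  ((B ⊔ ¬E) ⊓ ¬A) unsat w.r.t. T
   apply at x₀: ¬A⊑(E ⊔ D)
   open: L(x₀) ⊇ {B, E, ¬A, ¬C}
2. Hence (B ⊔ ¬E) ⊑ A: not entailed.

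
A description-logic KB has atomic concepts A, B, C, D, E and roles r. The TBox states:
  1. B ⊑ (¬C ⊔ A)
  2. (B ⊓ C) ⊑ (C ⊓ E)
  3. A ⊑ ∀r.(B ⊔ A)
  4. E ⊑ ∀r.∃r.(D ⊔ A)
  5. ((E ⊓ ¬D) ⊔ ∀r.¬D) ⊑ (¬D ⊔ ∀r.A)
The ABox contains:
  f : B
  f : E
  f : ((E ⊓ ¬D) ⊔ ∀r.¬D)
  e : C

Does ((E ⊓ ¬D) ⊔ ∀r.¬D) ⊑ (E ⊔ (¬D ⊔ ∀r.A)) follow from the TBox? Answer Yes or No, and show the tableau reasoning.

1. ((E ⊓ ¬D) ⊔ ∀r.¬D) ⊑ (E ⊔ (¬D ⊔ ∀r.A))  ⇔  (((E ⊓ ¬D) ⊔ ∀r.¬D) ⊓ (¬E ⊓ (D ⊓ ∃r.¬A))) unsat w.r.t. T
   all branches close; clash {E, ¬E} at x₀
2. Hence ((E ⊓ ¬D) ⊔ ∀r.¬D) ⊑ (E ⊔ (¬D ⊔ ∀r.A)): entailed.

Yes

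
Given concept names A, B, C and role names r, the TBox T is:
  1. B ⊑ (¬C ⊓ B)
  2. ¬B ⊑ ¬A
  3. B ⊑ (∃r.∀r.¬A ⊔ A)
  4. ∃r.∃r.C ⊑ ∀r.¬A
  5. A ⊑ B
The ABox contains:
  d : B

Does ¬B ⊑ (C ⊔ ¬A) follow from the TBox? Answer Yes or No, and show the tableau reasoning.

Yes

1. ¬B ⊑ (C ⊔ ¬A)  ⇔  (¬B ⊓ (¬C ⊓ A)) unsat w.r.t. T
   all branches close; clash {A, ¬A} at x₀
2. Hence ¬B ⊑ (C ⊔ ¬A): entailed.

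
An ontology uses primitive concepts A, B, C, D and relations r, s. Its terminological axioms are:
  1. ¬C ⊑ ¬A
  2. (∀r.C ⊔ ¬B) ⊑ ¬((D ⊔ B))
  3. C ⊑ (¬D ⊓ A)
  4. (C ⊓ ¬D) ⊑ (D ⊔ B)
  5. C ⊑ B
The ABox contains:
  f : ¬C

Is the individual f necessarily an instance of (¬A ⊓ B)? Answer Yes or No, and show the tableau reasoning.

No

1. f : (¬A ⊓ B)?  L(f) = {¬C} ∪ {(A ⊔ ¬B)}
   apply at f: ¬C⊑¬A
   open: L(f) ⊇ {¬A, ¬B, ¬C, ¬D} — f ∉ (¬A ⊓ B) possible
2. Hence f : (¬A ⊓ B): not entailed.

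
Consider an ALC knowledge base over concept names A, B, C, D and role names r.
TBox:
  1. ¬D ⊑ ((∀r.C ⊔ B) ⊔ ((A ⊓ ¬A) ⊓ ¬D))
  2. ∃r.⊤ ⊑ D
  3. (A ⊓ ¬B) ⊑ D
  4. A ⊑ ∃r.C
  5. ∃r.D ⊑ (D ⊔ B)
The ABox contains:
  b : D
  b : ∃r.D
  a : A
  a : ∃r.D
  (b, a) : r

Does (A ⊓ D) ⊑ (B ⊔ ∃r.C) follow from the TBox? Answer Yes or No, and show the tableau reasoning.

1. (A ⊓ D) ⊑ (B ⊔ ∃r.C)  ⇔  ((A ⊓ D) ⊓ (¬B ⊓ ∀r.¬C)) unsat w.r.t. T
   all branches close; clash {C, ¬C} at an ∃-successor
2. Hence (A ⊓ D) ⊑ (B ⊔ ∃r.C): entailed.

Yes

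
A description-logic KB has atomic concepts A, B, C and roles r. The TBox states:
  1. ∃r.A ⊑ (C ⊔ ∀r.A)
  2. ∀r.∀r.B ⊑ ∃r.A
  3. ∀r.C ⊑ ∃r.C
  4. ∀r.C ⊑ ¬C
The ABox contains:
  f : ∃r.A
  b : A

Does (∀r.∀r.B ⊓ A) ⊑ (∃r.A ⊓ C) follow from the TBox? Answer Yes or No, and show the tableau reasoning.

1. (∀r.∀r.B ⊓ A) ⊑ (∃r.A ⊓ C)  ⇔  ((∀r.∀r.B ⊓ A) ⊓ (∀r.¬A ⊔ ¬C)) unsat w.r.t. T
   apply at x₀: ∀r.∀r.B⊑∃r.A
   open: L(x₀) ⊇ {A, ¬C, ∀r.A, ∀r.∀r.B, ∃r.A, …} (+ ∃-successors)
2. Hence (∀r.∀r.B ⊓ A) ⊑ (∃r.A ⊓ C): not entailed.

No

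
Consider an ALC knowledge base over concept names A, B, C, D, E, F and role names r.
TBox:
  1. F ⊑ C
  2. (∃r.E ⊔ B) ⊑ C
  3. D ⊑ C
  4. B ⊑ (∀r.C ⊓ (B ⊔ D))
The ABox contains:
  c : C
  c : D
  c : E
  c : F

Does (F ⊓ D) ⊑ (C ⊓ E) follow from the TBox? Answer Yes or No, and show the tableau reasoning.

1. (F ⊓ D) ⊑ (C ⊓ E)  ⇔  ((F ⊓ D) ⊓ (¬C ⊔ ¬E)) unsat w.r.t. T
   apply at x₀: F⊑C; D⊑C
   open: L(x₀) ⊇ {C, D, F, ¬B, ¬E}
2. Hence (F ⊓ D) ⊑ (C ⊓ E): not entailed.

No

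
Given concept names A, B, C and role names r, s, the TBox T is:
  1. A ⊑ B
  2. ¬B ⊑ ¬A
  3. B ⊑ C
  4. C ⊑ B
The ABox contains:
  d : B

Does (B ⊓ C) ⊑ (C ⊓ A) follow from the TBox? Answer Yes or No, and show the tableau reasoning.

No

1. (B ⊓ C) ⊑ (C ⊓ A)  ⇔  ((B ⊓ C) ⊓ (¬C ⊔ ¬A)) unsat w.r.t. T
   open: L(x₀) ⊇ {B, C, ¬A}
2. Hence (B ⊓ C) ⊑ (C ⊓ A): not entailed.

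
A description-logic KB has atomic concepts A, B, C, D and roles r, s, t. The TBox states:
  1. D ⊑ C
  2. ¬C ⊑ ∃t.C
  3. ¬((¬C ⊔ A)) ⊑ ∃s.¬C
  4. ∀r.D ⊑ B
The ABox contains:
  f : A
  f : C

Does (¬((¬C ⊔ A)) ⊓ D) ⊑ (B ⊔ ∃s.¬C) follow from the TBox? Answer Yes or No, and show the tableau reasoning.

1. (¬((¬C ⊔ A)) ⊓ D) ⊑ (B ⊔ ∃s.¬C)  ⇔  (((C ⊓ ¬A) ⊓ D) ⊓ (¬B ⊓ ∀s.C)) unsat w.r.t. T
   all branches close; clash {B, ¬B} at x₀
2. Hence (¬((¬C ⊔ A)) ⊓ D) ⊑ (B ⊔ ∃s.¬C): entailed.

Yes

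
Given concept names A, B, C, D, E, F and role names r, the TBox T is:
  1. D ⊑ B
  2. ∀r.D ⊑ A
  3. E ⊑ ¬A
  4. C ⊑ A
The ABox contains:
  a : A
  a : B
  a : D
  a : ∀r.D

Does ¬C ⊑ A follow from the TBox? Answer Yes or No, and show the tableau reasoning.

No

1. ¬C ⊑ A  ⇔  (¬C ⊓ ¬A) unsat w.r.t. T
   open: L(x₀) ⊇ {¬A, ¬C, ¬D, ∃r.¬D} (+ ∃-successors)
2. Hence ¬C ⊑ A: not entailed.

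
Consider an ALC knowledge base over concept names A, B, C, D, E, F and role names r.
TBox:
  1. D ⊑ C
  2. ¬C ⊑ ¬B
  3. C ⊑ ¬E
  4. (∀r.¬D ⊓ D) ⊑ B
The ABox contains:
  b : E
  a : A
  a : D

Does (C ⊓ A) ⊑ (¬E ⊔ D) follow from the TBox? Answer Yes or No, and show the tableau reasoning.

1. (C ⊓ A) ⊑ (¬E ⊔ D)  ⇔  ((C ⊓ A) ⊓ (E ⊓ ¬D)) unsat w.r.t. T
   all branches close; clash {E, ¬E} at x₀
2. Hence (C ⊓ A) ⊑ (¬E ⊔ D): entailed.

Yes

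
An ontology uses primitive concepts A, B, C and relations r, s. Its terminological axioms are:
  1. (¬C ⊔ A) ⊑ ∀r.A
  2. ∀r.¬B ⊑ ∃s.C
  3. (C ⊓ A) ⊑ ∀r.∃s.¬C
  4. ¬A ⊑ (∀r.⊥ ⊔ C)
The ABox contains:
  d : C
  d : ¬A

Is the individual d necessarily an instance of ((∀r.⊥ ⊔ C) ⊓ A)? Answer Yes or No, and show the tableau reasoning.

1. d : ((∀r.⊥ ⊔ C) ⊓ A)?  L(d) = {C, ¬A} ∪ {((∃r.⊤ ⊓ ¬C) ⊔ ¬A)}
   apply at d: ¬A⊑(∀r.⊥ ⊔ C)
   open: L(d) ⊇ {C, ¬A, ∃r.B} (+ ∃-successors) — d ∉ ((∀r.⊥ ⊔ C) ⊓ A) possible
2. Hence d : ((∀r.⊥ ⊔ C) ⊓ A): not entailed.

No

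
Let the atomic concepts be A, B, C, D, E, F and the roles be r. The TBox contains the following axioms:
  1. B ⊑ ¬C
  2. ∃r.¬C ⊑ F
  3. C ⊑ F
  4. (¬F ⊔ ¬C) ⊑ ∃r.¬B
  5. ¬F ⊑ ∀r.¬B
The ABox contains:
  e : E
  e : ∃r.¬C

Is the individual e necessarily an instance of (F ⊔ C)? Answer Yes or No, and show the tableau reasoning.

1. e : (F ⊔ C)?  L(e) = {E, ∃r.¬C} ∪ {(¬F ⊓ ¬C)}
   clash {F, ¬F} at e — e ∈ (F ⊔ C)
2. Hence e : (F ⊔ C): entailed.

Yes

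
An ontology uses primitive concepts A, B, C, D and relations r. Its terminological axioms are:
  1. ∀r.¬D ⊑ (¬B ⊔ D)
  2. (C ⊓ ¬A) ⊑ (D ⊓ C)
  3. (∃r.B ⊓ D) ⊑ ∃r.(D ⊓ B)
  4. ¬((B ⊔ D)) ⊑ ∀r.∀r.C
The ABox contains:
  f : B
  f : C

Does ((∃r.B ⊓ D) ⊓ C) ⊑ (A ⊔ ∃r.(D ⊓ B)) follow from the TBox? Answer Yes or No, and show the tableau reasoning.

Yes

1. ((∃r.B ⊓ D) ⊓ C) ⊑ (A ⊔ ∃r.(D ⊓ B))  ⇔  (((∃r.B ⊓ D) ⊓ C) ⊓ (¬A ⊓ ∀r.(¬D ⊔ ¬B))) unsat w.r.t. T
   all branches close; clash {B, ¬B} at an ∃-successor
2. Hence ((∃r.B ⊓ D) ⊓ C) ⊑ (A ⊔ ∃r.(D ⊓ B)): entailed.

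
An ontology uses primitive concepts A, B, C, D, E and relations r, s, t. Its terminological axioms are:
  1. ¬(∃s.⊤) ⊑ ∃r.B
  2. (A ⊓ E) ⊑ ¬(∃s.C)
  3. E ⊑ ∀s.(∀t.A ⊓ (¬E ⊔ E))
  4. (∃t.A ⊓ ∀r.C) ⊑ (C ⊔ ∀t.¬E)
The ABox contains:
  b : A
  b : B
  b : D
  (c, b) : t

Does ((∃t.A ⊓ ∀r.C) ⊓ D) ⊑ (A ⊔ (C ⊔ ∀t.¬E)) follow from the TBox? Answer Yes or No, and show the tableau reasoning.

1. ((∃t.A ⊓ ∀r.C) ⊓ D) ⊑ (A ⊔ (C ⊔ ∀t.¬E))  ⇔  (((∃t.A ⊓ ∀r.C) ⊓ D) ⊓ (¬A ⊓ (¬C ⊓ ∃t.E))) unsat w.r.t. T
   all branches close; clash {E, ¬E} at an ∃-successor
2. Hence ((∃t.A ⊓ ∀r.C) ⊓ D) ⊑ (A ⊔ (C ⊔ ∀t.¬E)): entailed.

Yes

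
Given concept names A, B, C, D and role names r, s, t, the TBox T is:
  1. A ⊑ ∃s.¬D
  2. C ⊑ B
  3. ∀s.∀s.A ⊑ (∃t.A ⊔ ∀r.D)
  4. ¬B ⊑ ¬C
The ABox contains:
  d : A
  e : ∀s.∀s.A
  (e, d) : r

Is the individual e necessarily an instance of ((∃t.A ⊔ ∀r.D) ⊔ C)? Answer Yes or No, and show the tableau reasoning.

1. e : ((∃t.A ⊔ ∀r.D) ⊔ C)?  L(e) = {∀s.∀s.A} ∪ {((∀t.¬A ⊓ ∃r.¬D) ⊓ ¬C)}
   clash {D, ¬D} at an ∃-successor — e ∈ ((∃t.A ⊔ ∀r.D) ⊔ C)
2. Hence e : ((∃t.A ⊔ ∀r.D) ⊔ C): entailed.

Yes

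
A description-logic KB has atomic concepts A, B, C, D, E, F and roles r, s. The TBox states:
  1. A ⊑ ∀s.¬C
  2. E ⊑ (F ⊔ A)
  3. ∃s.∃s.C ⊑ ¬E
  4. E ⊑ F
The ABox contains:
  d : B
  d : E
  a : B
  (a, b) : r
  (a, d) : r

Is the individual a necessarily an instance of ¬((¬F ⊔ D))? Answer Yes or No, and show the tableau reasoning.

1. a : ¬((¬F ⊔ D))?  L(a) = {B} ∪ {(¬F ⊔ D)}
   open: L(a) ⊇ {B, ¬A, ¬E, ¬F} — a ∉ ¬((¬F ⊔ D)) possible
2. Hence a : ¬((¬F ⊔ D)): not entailed.

No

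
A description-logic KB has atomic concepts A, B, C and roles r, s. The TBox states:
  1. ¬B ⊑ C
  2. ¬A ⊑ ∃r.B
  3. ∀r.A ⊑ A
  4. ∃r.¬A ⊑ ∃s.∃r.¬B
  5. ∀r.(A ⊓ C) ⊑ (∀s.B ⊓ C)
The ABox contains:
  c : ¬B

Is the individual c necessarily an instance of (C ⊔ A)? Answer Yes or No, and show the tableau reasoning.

1. c : (C ⊔ A)?  L(c) = {¬B} ∪ {(¬C ⊓ ¬A)}
   clash {C, ¬C} at c — c ∈ (C ⊔ A)
2. Hence c : (C ⊔ A): entailed.

Yes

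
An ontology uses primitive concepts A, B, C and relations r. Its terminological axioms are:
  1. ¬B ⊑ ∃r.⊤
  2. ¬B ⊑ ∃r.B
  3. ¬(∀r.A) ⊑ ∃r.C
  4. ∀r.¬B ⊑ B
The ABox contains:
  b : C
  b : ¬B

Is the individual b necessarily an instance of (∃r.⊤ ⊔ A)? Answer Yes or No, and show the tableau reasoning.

1. b : (∃r.⊤ ⊔ A)?  L(b) = {C, ¬B} ∪ {(∀r.⊥ ⊓ ¬A)}
   clash ⊥ at an ∃-successor — b ∈ (∃r.⊤ ⊔ A)
2. Hence b : (∃r.⊤ ⊔ A): entailed.

Yes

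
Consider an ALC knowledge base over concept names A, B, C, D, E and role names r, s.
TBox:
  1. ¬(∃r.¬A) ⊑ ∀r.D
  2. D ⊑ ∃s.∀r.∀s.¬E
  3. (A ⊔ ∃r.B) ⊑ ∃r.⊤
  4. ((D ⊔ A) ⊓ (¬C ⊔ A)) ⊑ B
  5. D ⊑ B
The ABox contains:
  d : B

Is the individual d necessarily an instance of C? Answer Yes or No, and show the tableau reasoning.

No

1. d : C?  L(d) = {B} ∪ {¬C}
   open: L(d) ⊇ {B, ¬A, ¬C, ¬D, ∀r.¬B, …} (+ ∃-successors) — d ∉ C possible
2. Hence d : C: not entailed.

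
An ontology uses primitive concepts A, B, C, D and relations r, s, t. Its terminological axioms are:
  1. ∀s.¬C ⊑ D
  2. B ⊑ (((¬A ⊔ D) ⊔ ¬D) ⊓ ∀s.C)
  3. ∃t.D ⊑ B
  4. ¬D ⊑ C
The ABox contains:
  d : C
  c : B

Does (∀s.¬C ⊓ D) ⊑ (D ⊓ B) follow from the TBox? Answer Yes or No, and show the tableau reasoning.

No

1. (∀s.¬C ⊓ D) ⊑ (D ⊓ B)  ⇔  ((∀s.¬C ⊓ D) ⊓ (¬D ⊔ ¬B)) unsat w.r.t. T
   open: L(x₀) ⊇ {D, ¬B, ∀s.¬C, ∀t.¬D}
2. Hence (∀s.¬C ⊓ D) ⊑ (D ⊓ B): not entailed.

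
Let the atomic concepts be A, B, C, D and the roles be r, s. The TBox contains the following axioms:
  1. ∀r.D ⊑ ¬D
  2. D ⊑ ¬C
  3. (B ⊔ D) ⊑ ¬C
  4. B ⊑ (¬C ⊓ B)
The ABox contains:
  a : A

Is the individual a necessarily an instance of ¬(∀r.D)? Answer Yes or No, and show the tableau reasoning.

1. a : ¬(∀r.D)?  L(a) = {A} ∪ {∀r.D}
   apply at a: ∀r.D⊑¬D
   open: L(a) ⊇ {A, ¬B, ¬D, ∀r.D} — a ∉ ¬(∀r.D) possible
2. Hence a : ¬(∀r.D): not entailed.

No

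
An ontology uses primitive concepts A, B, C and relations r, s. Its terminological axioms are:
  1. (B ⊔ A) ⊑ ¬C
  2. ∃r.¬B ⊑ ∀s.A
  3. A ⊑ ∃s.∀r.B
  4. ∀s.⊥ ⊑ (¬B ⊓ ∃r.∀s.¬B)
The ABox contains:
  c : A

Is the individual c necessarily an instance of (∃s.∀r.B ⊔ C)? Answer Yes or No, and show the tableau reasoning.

Yes

1. c : (∃s.∀r.B ⊔ C)?  L(c) = {A} ∪ {(∀s.∃r.¬B ⊓ ¬C)}
   clash {B, ¬B} at an ∃-successor — c ∈ (∃s.∀r.B ⊔ C)
2. Hence c : (∃s.∀r.B ⊔ C): entailed.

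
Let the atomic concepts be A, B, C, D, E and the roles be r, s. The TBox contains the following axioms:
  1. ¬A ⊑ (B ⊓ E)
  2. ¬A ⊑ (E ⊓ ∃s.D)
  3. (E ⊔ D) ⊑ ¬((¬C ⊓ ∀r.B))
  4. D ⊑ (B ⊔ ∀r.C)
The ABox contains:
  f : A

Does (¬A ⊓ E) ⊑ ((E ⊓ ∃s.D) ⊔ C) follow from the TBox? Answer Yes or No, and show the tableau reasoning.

1. (¬A ⊓ E) ⊑ ((E ⊓ ∃s.D) ⊔ C)  ⇔  ((¬A ⊓ E) ⊓ ((¬E ⊔ ∀s.¬D) ⊓ ¬C)) unsat w.r.t. T
   all branches close; clash {D, ¬D} at an ∃-successor
2. Hence (¬A ⊓ E) ⊑ ((E ⊓ ∃s.D) ⊔ C): entailed.

Yes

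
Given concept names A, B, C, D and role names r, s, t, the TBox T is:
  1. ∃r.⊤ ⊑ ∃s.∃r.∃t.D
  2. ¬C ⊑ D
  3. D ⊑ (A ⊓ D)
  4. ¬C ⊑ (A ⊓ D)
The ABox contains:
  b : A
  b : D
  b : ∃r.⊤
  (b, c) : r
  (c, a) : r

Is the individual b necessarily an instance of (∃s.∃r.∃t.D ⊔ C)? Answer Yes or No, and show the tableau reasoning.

1. b : (∃s.∃r.∃t.D ⊔ C)?  L(b) = {A, D, ∃r.⊤} ∪ {(∀s.∀r.∀t.¬D ⊓ ¬C)}
   clash {D, ¬D} at an ∃-successor — b ∈ (∃s.∃r.∃t.D ⊔ C)
2. Hence b : (∃s.∃r.∃t.D ⊔ C): entailed.

Yes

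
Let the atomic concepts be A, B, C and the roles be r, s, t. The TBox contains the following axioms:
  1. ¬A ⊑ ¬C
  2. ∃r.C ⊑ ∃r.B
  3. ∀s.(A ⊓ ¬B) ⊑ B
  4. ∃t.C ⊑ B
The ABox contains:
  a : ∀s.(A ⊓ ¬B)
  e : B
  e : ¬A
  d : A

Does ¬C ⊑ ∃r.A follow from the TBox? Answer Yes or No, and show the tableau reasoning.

No

1. ¬C ⊑ ∃r.A  ⇔  (¬C ⊓ ∀r.¬A) unsat w.r.t. T
   open: L(x₀) ⊇ {¬C, ∀r.¬A, ∀r.¬C, ∀t.¬C, ∃s.(¬A ⊔ B)} (+ ∃-successors)
2. Hence ¬C ⊑ ∃r.A: not entailed.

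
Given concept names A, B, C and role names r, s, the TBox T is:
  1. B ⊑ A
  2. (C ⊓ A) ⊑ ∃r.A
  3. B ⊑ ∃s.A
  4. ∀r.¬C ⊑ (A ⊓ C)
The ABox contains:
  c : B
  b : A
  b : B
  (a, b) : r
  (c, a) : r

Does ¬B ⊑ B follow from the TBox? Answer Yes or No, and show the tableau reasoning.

No

1. ¬B ⊑ B  ⇔  (¬B ⊓ ¬B) unsat w.r.t. T
   open: L(x₀) ⊇ {¬B, ¬C, ∃r.C} (+ ∃-successors)
2. Hence ¬B ⊑ B: not entailed.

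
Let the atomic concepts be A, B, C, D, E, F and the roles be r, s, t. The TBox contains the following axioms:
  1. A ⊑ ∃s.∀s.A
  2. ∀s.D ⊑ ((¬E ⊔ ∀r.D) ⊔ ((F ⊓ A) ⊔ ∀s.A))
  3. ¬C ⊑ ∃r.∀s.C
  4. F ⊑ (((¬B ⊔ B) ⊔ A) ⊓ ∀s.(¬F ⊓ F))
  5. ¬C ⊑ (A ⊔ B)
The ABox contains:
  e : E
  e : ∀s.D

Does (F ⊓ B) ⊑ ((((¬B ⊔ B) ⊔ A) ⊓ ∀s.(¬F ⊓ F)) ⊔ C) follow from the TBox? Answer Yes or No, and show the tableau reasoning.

1. (F ⊓ B) ⊑ ((((¬B ⊔ B) ⊔ A) ⊓ ∀s.(¬F ⊓ F)) ⊔ C)  ⇔  ((F ⊓ B) ⊓ ((((B ⊓ ¬B) ⊓ ¬A) ⊔ ∃s.(F ⊔ ¬F)) ⊓ ¬C)) unsat w.r.t. T
   all branches close; clash {F, ¬F} at an ∃-successor
2. Hence (F ⊓ B) ⊑ ((((¬B ⊔ B) ⊔ A) ⊓ ∀s.(¬F ⊓ F)) ⊔ C): entailed.

Yes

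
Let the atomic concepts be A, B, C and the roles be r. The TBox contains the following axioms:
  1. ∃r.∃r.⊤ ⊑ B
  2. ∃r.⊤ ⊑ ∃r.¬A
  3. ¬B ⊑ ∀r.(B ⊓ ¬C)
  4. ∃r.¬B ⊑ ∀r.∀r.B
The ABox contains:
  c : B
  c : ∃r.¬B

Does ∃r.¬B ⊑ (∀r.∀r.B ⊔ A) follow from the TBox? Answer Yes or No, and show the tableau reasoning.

1. ∃r.¬B ⊑ (∀r.∀r.B ⊔ A)  ⇔  (∃r.¬B ⊓ (∃r.∃r.¬B ⊓ ¬A)) unsat w.r.t. T
   all branches close; clash {B, ¬B} at an ∃-successor
2. Hence ∃r.¬B ⊑ (∀r.∀r.B ⊔ A): entailed.

Yes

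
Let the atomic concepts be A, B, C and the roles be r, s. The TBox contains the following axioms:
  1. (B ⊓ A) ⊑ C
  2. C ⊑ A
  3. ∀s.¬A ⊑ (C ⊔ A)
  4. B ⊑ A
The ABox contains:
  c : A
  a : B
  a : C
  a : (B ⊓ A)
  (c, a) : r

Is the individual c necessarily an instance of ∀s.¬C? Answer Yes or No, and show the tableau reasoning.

1. c : ∀s.¬C?  L(c) = {A} ∪ {∃s.C}
   open: L(c) ⊇ {A, ¬B, ∃s.A, ∃s.C} (+ ∃-successors) — c ∉ ∀s.¬C possible
2. Hence c : ∀s.¬C: not entailed.

No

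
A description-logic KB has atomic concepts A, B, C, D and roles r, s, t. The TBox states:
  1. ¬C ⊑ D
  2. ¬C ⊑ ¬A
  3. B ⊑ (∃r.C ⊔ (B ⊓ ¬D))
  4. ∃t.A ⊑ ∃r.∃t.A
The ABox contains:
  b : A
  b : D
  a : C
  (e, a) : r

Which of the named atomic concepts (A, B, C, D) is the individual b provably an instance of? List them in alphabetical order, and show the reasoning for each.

{A, C, D}

1. b : A?  L(b) = {A, D} ∪ {¬A}
   clash {A, ¬A} at b — b ∈ A
2. b : B?  L(b) = {A, D} ∪ {¬B}
   open: L(b) ⊇ {A, C, D, ¬B, ∀t.¬A} — b ∉ B possible
3. b : C?  L(b) = {A, D} ∪ {¬C}
   clash {A, ¬A} at b — b ∈ C
4. b : D?  L(b) = {A, D} ∪ {¬D}
   clash {D, ¬D} at b — b ∈ D
5. Entailed for b: {A, C, D}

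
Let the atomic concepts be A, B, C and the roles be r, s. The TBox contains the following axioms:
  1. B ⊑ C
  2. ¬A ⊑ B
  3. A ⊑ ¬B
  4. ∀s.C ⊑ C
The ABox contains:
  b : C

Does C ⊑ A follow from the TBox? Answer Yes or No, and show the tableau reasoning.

No

1. C ⊑ A  ⇔  (C ⊓ ¬A) unsat w.r.t. T
   apply at x₀: ¬A⊑B
   open: L(x₀) ⊇ {B, C, ¬A}
2. Hence C ⊑ A: not entailed.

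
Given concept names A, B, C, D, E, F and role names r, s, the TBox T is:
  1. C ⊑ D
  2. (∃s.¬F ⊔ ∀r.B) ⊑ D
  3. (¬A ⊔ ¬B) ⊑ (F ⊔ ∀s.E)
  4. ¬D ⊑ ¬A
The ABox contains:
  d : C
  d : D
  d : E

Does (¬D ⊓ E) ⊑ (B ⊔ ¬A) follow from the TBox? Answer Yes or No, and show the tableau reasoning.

1. (¬D ⊓ E) ⊑ (B ⊔ ¬A)  ⇔  ((¬D ⊓ E) ⊓ (¬B ⊓ A)) unsat w.r.t. T
   all branches close; clash {A, ¬A} at x₀
2. Hence (¬D ⊓ E) ⊑ (B ⊔ ¬A): entailed.

Yes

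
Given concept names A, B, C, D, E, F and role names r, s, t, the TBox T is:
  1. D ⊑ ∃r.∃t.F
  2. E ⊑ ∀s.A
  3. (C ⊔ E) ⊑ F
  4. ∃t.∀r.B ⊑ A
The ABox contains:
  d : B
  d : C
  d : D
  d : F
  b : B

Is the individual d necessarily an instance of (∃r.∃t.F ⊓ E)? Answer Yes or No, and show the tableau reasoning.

No

1. d : (∃r.∃t.F ⊓ E)?  L(d) = {B, C, D, F} ∪ {(∀r.∀t.¬F ⊔ ¬E)}
   apply at d: D⊑∃r.∃t.F
   open: L(d) ⊇ {B, C, D, F, ¬E, …} (+ ∃-successors) — d ∉ (∃r.∃t.F ⊓ E) possible
2. Hence d : (∃r.∃t.F ⊓ E): not entailed.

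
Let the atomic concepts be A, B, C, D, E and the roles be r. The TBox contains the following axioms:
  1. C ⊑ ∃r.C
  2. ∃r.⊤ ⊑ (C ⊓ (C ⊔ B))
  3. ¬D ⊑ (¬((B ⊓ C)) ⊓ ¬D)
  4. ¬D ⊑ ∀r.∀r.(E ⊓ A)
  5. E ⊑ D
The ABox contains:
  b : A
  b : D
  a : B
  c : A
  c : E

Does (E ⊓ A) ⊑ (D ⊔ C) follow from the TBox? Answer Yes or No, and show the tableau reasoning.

1. (E ⊓ A) ⊑ (D ⊔ C)  ⇔  ((E ⊓ A) ⊓ (¬D ⊓ ¬C)) unsat w.r.t. T
   all branches close; clash {D, ¬D} at x₀
2. Hence (E ⊓ A) ⊑ (D ⊔ C): entailed.

Yes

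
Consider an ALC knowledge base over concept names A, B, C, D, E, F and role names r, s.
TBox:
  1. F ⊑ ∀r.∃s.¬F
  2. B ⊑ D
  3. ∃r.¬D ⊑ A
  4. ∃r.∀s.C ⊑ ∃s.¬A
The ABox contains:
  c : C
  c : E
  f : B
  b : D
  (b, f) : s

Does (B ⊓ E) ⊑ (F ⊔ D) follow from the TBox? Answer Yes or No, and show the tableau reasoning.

1. (B ⊓ E) ⊑ (F ⊔ D)  ⇔  ((B ⊓ E) ⊓ (¬F ⊓ ¬D)) unsat w.r.t. T
   all branches close; clash {D, ¬D} at x₀
2. Hence (B ⊓ E) ⊑ (F ⊔ D): entailed.

Yes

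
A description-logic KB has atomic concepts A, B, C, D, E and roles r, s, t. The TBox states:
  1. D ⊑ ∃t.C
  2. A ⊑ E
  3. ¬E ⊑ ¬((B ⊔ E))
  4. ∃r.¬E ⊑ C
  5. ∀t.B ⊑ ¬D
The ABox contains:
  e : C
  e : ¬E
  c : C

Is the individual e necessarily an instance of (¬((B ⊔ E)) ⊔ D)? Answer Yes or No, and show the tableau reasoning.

1. e : (¬((B ⊔ E)) ⊔ D)?  L(e) = {C, ¬E} ∪ {((B ⊔ E) ⊓ ¬D)}
   clash {E, ¬E} at e — e ∈ (¬((B ⊔ E)) ⊔ D)
2. Hence e : (¬((B ⊔ E)) ⊔ D): entailed.

Yes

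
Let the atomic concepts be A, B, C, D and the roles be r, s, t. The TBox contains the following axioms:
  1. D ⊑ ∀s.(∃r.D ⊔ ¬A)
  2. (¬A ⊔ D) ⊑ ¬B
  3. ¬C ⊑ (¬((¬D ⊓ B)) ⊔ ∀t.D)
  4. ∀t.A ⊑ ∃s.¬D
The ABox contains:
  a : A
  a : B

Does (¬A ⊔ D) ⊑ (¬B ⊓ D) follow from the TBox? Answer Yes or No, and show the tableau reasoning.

1. (¬A ⊔ D) ⊑ (¬B ⊓ D)  ⇔  ((¬A ⊔ D) ⊓ (B ⊔ ¬D)) unsat w.r.t. T
   apply at x₀: (¬A ⊔ D)⊑¬B
   open: L(x₀) ⊇ {C, ¬A, ¬B, ¬D, ∃t.¬A} (+ ∃-successors)
2. Hence (¬A ⊔ D) ⊑ (¬B ⊓ D): not entailed.

No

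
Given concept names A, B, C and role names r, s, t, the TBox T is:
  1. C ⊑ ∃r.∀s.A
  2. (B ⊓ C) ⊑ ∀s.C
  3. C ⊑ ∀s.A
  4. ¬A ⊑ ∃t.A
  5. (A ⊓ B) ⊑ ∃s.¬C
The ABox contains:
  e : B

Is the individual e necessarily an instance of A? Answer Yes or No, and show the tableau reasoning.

1. e : A?  L(e) = {B} ∪ {¬A}
   apply at e: ¬A⊑∃t.A
   open: L(e) ⊇ {B, ¬A, ¬C, ∃t.A} (+ ∃-successors) — e ∉ A possible
2. Hence e : A: not entailed.

No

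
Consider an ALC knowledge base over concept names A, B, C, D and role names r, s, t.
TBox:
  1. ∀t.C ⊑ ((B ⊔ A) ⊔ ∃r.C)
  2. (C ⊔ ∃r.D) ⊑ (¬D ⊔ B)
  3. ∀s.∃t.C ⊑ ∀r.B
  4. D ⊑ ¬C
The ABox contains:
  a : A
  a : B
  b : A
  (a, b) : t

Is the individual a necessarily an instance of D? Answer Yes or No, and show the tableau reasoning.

No

1. a : D?  L(a) = {A, B} ∪ {¬D}
   open: L(a) ⊇ {A, B, ¬C, ¬D, ∀r.¬D, …} (+ ∃-successors) — a ∉ D possible
2. Hence a : D: not entailed.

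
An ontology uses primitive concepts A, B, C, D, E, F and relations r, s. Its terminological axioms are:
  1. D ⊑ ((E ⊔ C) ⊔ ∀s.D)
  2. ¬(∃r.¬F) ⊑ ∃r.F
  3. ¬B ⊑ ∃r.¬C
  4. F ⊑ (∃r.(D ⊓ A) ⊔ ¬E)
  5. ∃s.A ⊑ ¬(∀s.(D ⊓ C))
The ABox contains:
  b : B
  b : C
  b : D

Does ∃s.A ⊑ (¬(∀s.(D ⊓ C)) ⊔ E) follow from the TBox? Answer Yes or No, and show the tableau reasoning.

Yes

1. ∃s.A ⊑ (¬(∀s.(D ⊓ C)) ⊔ E)  ⇔  (∃s.A ⊓ (∀s.(D ⊓ C) ⊓ ¬E)) unsat w.r.t. T
   all branches close; clash {C, ¬C} at an ∃-successor
2. Hence ∃s.A ⊑ (¬(∀s.(D ⊓ C)) ⊔ E): entailed.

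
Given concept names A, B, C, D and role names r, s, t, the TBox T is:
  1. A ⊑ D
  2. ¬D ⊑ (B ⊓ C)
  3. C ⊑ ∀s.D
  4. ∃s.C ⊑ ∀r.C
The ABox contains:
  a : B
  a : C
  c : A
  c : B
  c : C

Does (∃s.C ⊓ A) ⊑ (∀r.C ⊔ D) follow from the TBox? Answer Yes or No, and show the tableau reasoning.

1. (∃s.C ⊓ A) ⊑ (∀r.C ⊔ D)  ⇔  ((∃s.C ⊓ A) ⊓ (∃r.¬C ⊓ ¬D)) unsat w.r.t. T
   all branches close; clash {D, ¬D} at x₀
2. Hence (∃s.C ⊓ A) ⊑ (∀r.C ⊔ D): entailed.

Yes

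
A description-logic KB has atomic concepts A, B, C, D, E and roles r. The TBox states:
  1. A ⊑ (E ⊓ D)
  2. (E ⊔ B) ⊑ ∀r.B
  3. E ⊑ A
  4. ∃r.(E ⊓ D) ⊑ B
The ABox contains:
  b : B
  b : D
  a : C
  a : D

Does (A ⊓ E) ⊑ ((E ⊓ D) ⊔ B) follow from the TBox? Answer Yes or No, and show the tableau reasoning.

1. (A ⊓ E) ⊑ ((E ⊓ D) ⊔ B)  ⇔  ((A ⊓ E) ⊓ ((¬E ⊔ ¬D) ⊓ ¬B)) unsat w.r.t. T
   all branches close; clash {D, ¬D} at x₀
2. Hence (A ⊓ E) ⊑ ((E ⊓ D) ⊔ B): entailed.

Yes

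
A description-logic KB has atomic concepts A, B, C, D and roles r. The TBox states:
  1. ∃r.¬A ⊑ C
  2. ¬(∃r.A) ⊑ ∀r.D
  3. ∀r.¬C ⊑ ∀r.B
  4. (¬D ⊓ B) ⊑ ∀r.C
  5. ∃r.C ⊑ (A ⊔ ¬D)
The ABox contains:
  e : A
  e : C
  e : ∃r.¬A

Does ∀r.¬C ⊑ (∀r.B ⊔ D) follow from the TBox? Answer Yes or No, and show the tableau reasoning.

1. ∀r.¬C ⊑ (∀r.B ⊔ D)  ⇔  (∀r.¬C ⊓ (∃r.¬B ⊓ ¬D)) unsat w.r.t. T
   all branches close; clash {B, ¬B} at an ∃-successor
2. Hence ∀r.¬C ⊑ (∀r.B ⊔ D): entailed.

Yes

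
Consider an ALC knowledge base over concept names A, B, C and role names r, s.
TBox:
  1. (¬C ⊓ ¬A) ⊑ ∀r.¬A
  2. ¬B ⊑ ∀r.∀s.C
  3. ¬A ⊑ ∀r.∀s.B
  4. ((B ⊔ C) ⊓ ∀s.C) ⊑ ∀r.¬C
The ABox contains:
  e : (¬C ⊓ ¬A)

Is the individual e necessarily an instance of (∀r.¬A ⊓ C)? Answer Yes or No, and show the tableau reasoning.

1. e : (∀r.¬A ⊓ C)?  L(e) = {(¬C ⊓ ¬A)} ∪ {(∃r.A ⊔ ¬C)}
   apply at e: (¬C ⊓ ¬A)⊑∀r.¬A; ¬A⊑∀r.∀s.B
   open: L(e) ⊇ {B, ¬A, ¬C, ∀r.¬A, ∀r.∀s.B, …} (+ ∃-successors) — e ∉ (∀r.¬A ⊓ C) possible
2. Hence e : (∀r.¬A ⊓ C): not entailed.

No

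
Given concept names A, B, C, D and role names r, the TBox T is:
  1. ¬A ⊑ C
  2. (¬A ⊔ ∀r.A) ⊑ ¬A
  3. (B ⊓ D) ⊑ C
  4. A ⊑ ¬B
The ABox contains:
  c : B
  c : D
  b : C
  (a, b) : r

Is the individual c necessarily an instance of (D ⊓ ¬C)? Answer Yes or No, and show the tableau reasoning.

No

1. c : (D ⊓ ¬C)?  L(c) = {B, D} ∪ {(¬D ⊔ C)}
   open: L(c) ⊇ {B, C, D, ¬A} — c ∉ (D ⊓ ¬C) possible
2. Hence c : (D ⊓ ¬C): not entailed.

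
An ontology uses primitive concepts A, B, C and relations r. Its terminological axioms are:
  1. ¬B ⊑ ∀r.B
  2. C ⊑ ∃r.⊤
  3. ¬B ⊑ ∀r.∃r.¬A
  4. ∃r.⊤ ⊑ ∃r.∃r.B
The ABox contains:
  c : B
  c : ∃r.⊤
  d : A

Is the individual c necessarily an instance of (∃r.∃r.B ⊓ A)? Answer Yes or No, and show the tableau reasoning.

1. c : (∃r.∃r.B ⊓ A)?  L(c) = {B, ∃r.⊤} ∪ {(∀r.∀r.¬B ⊔ ¬A)}
   apply at c: ∃r.⊤⊑∃r.∃r.B
   open: L(c) ⊇ {B, ¬A, ∃r.∃r.B, ∃r.⊤} (+ ∃-successors) — c ∉ (∃r.∃r.B ⊓ A) possible
2. Hence c : (∃r.∃r.B ⊓ A): not entailed.

No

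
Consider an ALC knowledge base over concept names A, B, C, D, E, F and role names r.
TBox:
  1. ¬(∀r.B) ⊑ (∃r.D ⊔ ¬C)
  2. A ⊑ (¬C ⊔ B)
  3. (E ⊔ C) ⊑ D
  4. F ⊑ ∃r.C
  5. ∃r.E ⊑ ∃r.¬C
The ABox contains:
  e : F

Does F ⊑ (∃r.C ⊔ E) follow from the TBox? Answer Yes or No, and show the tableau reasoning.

Yes

1. F ⊑ (∃r.C ⊔ E)  ⇔  (F ⊓ (∀r.¬C ⊓ ¬E)) unsat w.r.t. T
   all branches close; clash {C, ¬C} at an ∃-successor
2. Hence F ⊑ (∃r.C ⊔ E): entailed.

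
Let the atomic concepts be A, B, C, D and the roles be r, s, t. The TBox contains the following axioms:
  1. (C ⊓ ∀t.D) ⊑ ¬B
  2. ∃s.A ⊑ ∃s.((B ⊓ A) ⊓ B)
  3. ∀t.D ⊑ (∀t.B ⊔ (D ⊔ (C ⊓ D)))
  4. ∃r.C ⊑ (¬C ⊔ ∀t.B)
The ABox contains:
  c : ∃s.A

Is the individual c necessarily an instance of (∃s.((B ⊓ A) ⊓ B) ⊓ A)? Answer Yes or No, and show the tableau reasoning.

No

1. c : (∃s.((B ⊓ A) ⊓ B) ⊓ A)?  L(c) = {∃s.A} ∪ {(∀s.((¬B ⊔ ¬A) ⊔ ¬B) ⊔ ¬A)}
   apply at c: ∃s.A⊑∃s.((B ⊓ A) ⊓ B)
   open: L(c) ⊇ {¬A, ¬C, ∀r.¬C, ∃s.((B ⊓ A) ⊓ B), ∃s.A, …} (+ ∃-successors) — c ∉ (∃s.((B ⊓ A) ⊓ B) ⊓ A) possible
2. Hence c : (∃s.((B ⊓ A) ⊓ B) ⊓ A): not entailed.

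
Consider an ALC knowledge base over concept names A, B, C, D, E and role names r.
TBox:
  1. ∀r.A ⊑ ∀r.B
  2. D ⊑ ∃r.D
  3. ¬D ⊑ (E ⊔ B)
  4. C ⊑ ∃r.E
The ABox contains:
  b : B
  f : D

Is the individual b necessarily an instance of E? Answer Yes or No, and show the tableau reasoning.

No

1. b : E?  L(b) = {B} ∪ {¬E}
   open: L(b) ⊇ {B, D, ¬C, ¬E, ∃r.D, …} (+ ∃-successors) — b ∉ E possible
2. Hence b : E: not entailed.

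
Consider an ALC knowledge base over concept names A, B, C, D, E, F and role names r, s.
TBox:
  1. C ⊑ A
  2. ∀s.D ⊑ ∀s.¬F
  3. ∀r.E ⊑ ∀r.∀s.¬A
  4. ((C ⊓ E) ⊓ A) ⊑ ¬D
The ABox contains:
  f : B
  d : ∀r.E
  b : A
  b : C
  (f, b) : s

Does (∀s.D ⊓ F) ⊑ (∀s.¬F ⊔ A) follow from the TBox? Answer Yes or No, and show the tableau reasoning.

1. (∀s.D ⊓ F) ⊑ (∀s.¬F ⊔ A)  ⇔  ((∀s.D ⊓ F) ⊓ (∃s.F ⊓ ¬A)) unsat w.r.t. T
   all branches close; clash {A, ¬A} at x₀
2. Hence (∀s.D ⊓ F) ⊑ (∀s.¬F ⊔ A): entailed.

Yes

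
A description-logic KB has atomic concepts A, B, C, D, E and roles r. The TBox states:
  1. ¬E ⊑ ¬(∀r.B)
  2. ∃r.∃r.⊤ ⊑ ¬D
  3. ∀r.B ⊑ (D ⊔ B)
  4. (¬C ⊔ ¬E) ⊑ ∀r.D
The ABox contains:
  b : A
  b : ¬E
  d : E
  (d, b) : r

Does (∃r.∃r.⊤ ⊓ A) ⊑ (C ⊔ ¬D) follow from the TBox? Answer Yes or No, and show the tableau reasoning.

Yes

1. (∃r.∃r.⊤ ⊓ A) ⊑ (C ⊔ ¬D)  ⇔  ((∃r.∃r.⊤ ⊓ A) ⊓ (¬C ⊓ D)) unsat w.r.t. T
   all branches close; clash {D, ¬D} at x₀
2. Hence (∃r.∃r.⊤ ⊓ A) ⊑ (C ⊔ ¬D): entailed.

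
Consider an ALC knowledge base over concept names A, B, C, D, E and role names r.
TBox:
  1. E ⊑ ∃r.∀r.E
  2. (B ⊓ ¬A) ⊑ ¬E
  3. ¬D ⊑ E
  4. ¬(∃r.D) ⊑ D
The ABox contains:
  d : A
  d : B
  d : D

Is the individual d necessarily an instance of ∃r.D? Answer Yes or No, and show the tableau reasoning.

1. d : ∃r.D?  L(d) = {A, B, D} ∪ {∀r.¬D}
   open: L(d) ⊇ {A, B, D, ¬E, ∀r.¬D} — d ∉ ∃r.D possible
2. Hence d : ∃r.D: not entailed.

No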